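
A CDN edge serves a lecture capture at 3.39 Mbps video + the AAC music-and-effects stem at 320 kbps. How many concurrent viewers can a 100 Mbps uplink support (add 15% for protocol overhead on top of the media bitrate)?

Audio: 320 kbps = 0.320 Mbps.
Per-viewer media rate: 3.710 Mbps.
On the wire with 15% overhead: 4.266 Mbps.
100 Mbps = 100.0 Mbps; 100.0 / 4.266 = 23.44 → 23 viewers.

23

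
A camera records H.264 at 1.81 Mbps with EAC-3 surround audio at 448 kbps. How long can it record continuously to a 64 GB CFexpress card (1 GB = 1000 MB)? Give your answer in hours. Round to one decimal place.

63.0 hours

Audio: 448 kbps = 0.448 Mbps.
Total bitrate: 1.81 + 0.448 = 2.258 Mbps.
Capacity: 64 GB = 512,000 Mb.
Recording time: 512,000 / 2.258 = 226,749 s ≈ 63.0 hours.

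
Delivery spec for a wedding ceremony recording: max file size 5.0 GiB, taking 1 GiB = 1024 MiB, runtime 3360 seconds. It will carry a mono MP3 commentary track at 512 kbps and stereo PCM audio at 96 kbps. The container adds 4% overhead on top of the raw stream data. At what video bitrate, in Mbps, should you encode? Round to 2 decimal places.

Budget: 5.0 GiB = 42949.7 Mb.
Stream payload after overhead: 42949.7 / 1.04 = 41297.8 Mb.
Total bitrate budget: 41297.8 Mb / 3360 s = 12.291 Mbps.
Audio total: 512 + 96 = 608 kbps = 0.608 Mbps.
Video: 12.291 − 0.608 = 11.683 Mbps.

11.68 Mbps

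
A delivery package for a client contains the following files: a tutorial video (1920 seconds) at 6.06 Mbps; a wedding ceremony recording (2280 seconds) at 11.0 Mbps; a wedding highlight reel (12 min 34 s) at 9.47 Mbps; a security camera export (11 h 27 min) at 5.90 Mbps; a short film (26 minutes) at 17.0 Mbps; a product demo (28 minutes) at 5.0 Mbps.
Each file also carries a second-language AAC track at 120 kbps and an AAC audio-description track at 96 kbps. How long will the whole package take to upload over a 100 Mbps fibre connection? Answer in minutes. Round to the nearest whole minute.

Audio total: 120 + 96 = 216 kbps = 0.216 Mbps.
tutorial video: 6.276 Mbps × 1920 s = 12049.9 Mb
wedding ceremony recording: 11.216 Mbps × 2280 s = 25572.5 Mb
wedding highlight reel: 9.686 Mbps × 754 s = 7303.2 Mb
security camera export: 6.116 Mbps × 41220 s = 252101.5 Mb
short film: 17.216 Mbps × 1560 s = 26857.0 Mb
product demo: 5.216 Mbps × 1680 s = 8762.9 Mb
Total: 332647.0 Mb = 41580.9 MB.
At 100 Mbps: 332647.0 / 100 = 3326 s ≈ 55.4 minutes.

55 minutes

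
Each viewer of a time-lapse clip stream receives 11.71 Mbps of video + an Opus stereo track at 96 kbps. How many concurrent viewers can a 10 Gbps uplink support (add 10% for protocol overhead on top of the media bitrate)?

Audio: 96 kbps = 0.096 Mbps.
Per-viewer media rate: 11.806 Mbps.
On the wire with 10% overhead: 12.987 Mbps.
10 Gbps = 10,000 Mbps; 10,000 / 12.987 = 770.02 → 770 viewers.

770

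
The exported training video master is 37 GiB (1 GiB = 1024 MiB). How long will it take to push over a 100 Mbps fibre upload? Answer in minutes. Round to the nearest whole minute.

File: 37 GiB = 317827.6 Mb.
At 100 Mbps: 317827.6 / 100 = 3178.3 s ≈ 53 minutes.

53 minutes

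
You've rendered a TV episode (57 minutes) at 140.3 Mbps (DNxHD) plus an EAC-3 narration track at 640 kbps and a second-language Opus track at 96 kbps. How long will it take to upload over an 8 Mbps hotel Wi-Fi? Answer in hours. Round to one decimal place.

57 min = 3420 s
Audio total: 640 + 96 = 736 kbps = 0.736 Mbps.
Total bitrate: 141.036 Mbps.
File: 141.036 Mbps × 3420 s = 482343.1 Mb.
At 8 Mbps: 482343.1 / 8 = 60292.9 s ≈ 16.7 hours.

16.7 hours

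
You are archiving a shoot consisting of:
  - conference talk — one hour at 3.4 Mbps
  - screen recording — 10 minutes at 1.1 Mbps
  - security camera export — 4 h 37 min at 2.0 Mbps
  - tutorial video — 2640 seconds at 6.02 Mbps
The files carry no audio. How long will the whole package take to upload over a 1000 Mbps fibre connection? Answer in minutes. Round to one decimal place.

conference talk: 3.400 Mbps × 3600 s = 12240.0 Mb
screen recording: 1.100 Mbps × 600 s = 660.0 Mb
security camera export: 2.000 Mbps × 16620 s = 33240.0 Mb
tutorial video: 6.020 Mbps × 2640 s = 15892.8 Mb
Total: 62032.8 Mb = 7754.1 MB.
At 1000 Mbps: 62032.8 / 1000 = 62 s ≈ 1.03 minutes.

1.0 minutes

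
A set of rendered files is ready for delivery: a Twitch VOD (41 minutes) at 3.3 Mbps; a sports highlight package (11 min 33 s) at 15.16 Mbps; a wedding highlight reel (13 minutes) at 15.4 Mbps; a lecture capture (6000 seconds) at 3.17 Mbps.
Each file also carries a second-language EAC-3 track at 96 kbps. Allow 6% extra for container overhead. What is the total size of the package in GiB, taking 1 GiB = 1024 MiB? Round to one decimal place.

6.2 GiB

Audio: 96 kbps = 0.096 Mbps.
Twitch VOD: 3.396 Mbps × 2460 s × 1.06 = 8855.4 Mb
sports highlight package: 15.256 Mbps × 693 s × 1.06 = 11206.8 Mb
wedding highlight reel: 15.496 Mbps × 780 s × 1.06 = 12812.1 Mb
lecture capture: 3.266 Mbps × 6000 s × 1.06 = 20771.8 Mb
Total: 53646.0 Mb = 6705.8 MB.
= 6.245 GiB.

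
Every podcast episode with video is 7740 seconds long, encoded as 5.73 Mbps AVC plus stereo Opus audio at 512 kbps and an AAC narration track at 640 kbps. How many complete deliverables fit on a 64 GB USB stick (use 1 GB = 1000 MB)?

9

Audio total: 512 + 640 = 1152 kbps = 1.152 Mbps.
Total bitrate: 6.882 Mbps.
Per item: 6.882 Mbps × 7740 s = 53,267 Mb = 6,658 MB.
Capacity: 64 GB = 512,000 Mb; 9.61 items → 9 complete.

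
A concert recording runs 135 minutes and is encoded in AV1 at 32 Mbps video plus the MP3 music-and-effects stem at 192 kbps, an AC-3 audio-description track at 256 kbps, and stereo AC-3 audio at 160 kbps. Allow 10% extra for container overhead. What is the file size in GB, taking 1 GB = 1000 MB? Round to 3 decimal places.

36.317 GB

135 min = 8100 s
Audio total: 192 + 256 + 160 = 608 kbps = 0.608 Mbps.
Total bitrate: 32 + 0.608 = 32.608 Mbps.
Stream data: 32.608 Mbps × 8100 s = 264124.8 Mb.
With 10% container overhead: ×1.10.
290,537 Mb ÷ 8 = 36,317 MB → 36.32 GB.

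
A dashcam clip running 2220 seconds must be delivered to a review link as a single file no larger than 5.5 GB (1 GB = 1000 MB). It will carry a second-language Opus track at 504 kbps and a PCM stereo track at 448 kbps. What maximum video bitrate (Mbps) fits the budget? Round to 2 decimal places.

Budget: 5.5 GB = 44000.0 Mb.
Total bitrate budget: 44000.0 Mb / 2220 s = 19.820 Mbps.
Audio total: 504 + 448 = 952 kbps = 0.952 Mbps.
Video: 19.820 − 0.952 = 18.868 Mbps.

18.87 Mbps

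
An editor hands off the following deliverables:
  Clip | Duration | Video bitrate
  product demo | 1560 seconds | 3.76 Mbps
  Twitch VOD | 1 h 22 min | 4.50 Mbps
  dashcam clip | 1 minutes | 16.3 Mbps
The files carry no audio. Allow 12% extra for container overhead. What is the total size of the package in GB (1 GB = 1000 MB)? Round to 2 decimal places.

4.06 GB

product demo: 3.760 Mbps × 1560 s × 1.12 = 6569.5 Mb
Twitch VOD: 4.500 Mbps × 4920 s × 1.12 = 24796.8 Mb
dashcam clip: 16.300 Mbps × 60 s × 1.12 = 1095.4 Mb
Total: 32461.6 Mb = 4057.7 MB.
= 4.058 GB.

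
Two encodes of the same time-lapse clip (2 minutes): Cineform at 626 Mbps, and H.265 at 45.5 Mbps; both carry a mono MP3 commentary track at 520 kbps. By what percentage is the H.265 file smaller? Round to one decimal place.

2 min = 120 s
Audio: 520 kbps = 0.520 Mbps.
Cineform: 626.520 Mbps × 120 s = 75182.4 Mb = 9.398 GB.
H.265: 46.020 Mbps × 120 s = 5522.4 Mb = 0.690 GB.
Reduction: (1 − 0.690/9.398) × 100 = 92.65%.

92.7%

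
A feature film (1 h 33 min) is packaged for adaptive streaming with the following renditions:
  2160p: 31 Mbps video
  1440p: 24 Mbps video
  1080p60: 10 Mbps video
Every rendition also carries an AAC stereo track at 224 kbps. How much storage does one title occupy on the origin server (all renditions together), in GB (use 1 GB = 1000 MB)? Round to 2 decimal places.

45.81 GB

1 h 33 min = 93 min = 5580 s
Audio: 224 kbps = 0.224 Mbps.
Sum of rendition bitrates: (31+0.224) + (24+0.224) + (10+0.224) = 65.672 Mbps.
× 5580 s = 366,450 Mb = 45,806 MB = 45.81 GB.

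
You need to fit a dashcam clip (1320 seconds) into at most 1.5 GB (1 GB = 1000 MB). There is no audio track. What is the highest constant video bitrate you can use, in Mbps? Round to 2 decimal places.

9.09 Mbps

Budget: 1.5 GB = 12000.0 Mb.
Total bitrate budget: 12000.0 Mb / 1320 s = 9.091 Mbps.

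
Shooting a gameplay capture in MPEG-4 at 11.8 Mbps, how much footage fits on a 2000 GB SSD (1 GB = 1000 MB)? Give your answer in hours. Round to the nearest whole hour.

Capacity: 2000 GB = 16,000,000 Mb.
Recording time: 16,000,000 / 11.800 = 1,355,932 s ≈ 377 hours.

377 hours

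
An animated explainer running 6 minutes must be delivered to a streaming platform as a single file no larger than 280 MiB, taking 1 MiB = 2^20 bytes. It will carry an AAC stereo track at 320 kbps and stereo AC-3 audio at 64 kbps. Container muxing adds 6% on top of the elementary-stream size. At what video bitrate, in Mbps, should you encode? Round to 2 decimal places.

Budget: 280 MiB = 2348.8 Mb.
Stream payload after overhead: 2348.8 / 1.06 = 2215.9 Mb.
6 min = 360 s
Total bitrate budget: 2215.9 Mb / 360 s = 6.155 Mbps.
Audio total: 320 + 64 = 384 kbps = 0.384 Mbps.
Video: 6.155 − 0.384 = 5.771 Mbps.

5.77 Mbps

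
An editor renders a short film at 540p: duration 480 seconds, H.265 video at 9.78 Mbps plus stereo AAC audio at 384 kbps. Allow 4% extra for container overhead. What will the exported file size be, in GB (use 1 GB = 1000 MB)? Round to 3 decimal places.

Audio: 384 kbps = 0.384 Mbps.
Total bitrate: 9.78 + 0.384 = 10.164 Mbps.
Stream data: 10.164 Mbps × 480 s = 4878.7 Mb.
With 4% container overhead: ×1.04.
5,074 Mb ÷ 8 = 634.2 MB → 0.6342 GB.

0.634 GB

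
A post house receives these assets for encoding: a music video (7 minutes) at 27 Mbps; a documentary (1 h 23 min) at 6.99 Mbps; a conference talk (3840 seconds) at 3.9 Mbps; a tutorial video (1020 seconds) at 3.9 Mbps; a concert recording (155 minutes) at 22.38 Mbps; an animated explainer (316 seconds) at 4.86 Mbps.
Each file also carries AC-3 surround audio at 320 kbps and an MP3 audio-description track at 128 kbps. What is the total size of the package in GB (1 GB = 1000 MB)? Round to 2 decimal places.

35.46 GB

Audio total: 320 + 128 = 448 kbps = 0.448 Mbps.
music video: 27.448 Mbps × 420 s = 11528.2 Mb
documentary: 7.438 Mbps × 4980 s = 37041.2 Mb
conference talk: 4.348 Mbps × 3840 s = 16696.3 Mb
tutorial video: 4.348 Mbps × 1020 s = 4435.0 Mb
concert recording: 22.828 Mbps × 9300 s = 212300.4 Mb
animated explainer: 5.308 Mbps × 316 s = 1677.3 Mb
Total: 283678.4 Mb = 35459.8 MB.
= 35.46 GB.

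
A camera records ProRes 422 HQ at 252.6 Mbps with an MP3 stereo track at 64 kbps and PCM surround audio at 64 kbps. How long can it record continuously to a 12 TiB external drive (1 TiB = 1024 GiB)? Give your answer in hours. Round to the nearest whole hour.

Audio total: 64 + 64 = 128 kbps = 0.128 Mbps.
Total bitrate: 252.6 + 0.128 = 252.728 Mbps.
Capacity: 12 TiB = 105,553,116 Mb.
Recording time: 105,553,116 / 252.728 = 417,655 s ≈ 116 hours.

116 hours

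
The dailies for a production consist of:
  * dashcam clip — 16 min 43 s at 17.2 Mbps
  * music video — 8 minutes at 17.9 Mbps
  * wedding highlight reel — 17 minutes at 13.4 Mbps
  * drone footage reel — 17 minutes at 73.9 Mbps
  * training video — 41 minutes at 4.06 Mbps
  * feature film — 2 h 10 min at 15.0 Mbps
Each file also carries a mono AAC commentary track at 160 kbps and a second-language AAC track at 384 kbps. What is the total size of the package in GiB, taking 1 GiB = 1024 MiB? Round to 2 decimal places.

29.03 GiB

Audio total: 160 + 384 = 544 kbps = 0.544 Mbps.
dashcam clip: 17.744 Mbps × 1003 s = 17797.2 Mb
music video: 18.444 Mbps × 480 s = 8853.1 Mb
wedding highlight reel: 13.944 Mbps × 1020 s = 14222.9 Mb
drone footage reel: 74.444 Mbps × 1020 s = 75932.9 Mb
training video: 4.604 Mbps × 2460 s = 11325.8 Mb
feature film: 15.544 Mbps × 7800 s = 121243.2 Mb
Total: 249375.2 Mb = 31171.9 MB.
= 29.03 GiB.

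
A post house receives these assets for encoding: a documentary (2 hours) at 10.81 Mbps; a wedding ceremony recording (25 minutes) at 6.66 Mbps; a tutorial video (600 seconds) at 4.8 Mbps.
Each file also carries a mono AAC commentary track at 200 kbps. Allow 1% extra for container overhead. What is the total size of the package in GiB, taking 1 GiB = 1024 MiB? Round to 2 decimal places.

Audio: 200 kbps = 0.200 Mbps.
documentary: 11.010 Mbps × 7200 s × 1.01 = 80064.7 Mb
wedding ceremony recording: 6.860 Mbps × 1500 s × 1.01 = 10392.9 Mb
tutorial video: 5.000 Mbps × 600 s × 1.01 = 3030.0 Mb
Total: 93487.6 Mb = 11686.0 MB.
= 10.88 GiB.

10.88 GiB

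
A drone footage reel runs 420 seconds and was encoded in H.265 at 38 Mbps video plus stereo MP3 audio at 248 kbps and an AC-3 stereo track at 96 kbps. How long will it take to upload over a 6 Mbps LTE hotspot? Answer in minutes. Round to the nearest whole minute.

Audio total: 248 + 96 = 344 kbps = 0.344 Mbps.
Total bitrate: 38.344 Mbps.
File: 38.344 Mbps × 420 s = 16104.5 Mb.
At 6 Mbps: 16104.5 / 6 = 2684.1 s ≈ 44.7 minutes.

45 minutes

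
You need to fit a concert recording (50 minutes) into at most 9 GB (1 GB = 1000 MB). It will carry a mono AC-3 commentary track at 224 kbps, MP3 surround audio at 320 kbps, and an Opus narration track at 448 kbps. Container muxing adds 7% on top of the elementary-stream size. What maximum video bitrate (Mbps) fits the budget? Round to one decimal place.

Budget: 9 GB = 72000.0 Mb.
Stream payload after overhead: 72000.0 / 1.07 = 67289.7 Mb.
50 min = 3000 s
Total bitrate budget: 67289.7 Mb / 3000 s = 22.430 Mbps.
Audio total: 224 + 320 + 448 = 992 kbps = 0.992 Mbps.
Video: 22.430 − 0.992 = 21.438 Mbps.

21.4 Mbps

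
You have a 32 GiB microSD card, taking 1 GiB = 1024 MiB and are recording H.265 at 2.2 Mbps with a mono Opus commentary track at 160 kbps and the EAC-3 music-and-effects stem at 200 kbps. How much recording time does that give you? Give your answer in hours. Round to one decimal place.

29.8 hours

Audio total: 160 + 200 = 360 kbps = 0.360 Mbps.
Total bitrate: 2.2 + 0.360 = 2.560 Mbps.
Capacity: 32 GiB = 274,878 Mb.
Recording time: 274,878 / 2.560 = 107,374 s ≈ 29.8 hours.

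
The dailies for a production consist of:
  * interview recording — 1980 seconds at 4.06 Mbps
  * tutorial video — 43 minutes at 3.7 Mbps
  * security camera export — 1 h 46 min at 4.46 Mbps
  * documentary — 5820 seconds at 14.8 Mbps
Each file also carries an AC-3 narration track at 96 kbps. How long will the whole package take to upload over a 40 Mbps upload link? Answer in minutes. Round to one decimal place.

55.7 minutes

Audio: 96 kbps = 0.096 Mbps.
interview recording: 4.156 Mbps × 1980 s = 8228.9 Mb
tutorial video: 3.796 Mbps × 2580 s = 9793.7 Mb
security camera export: 4.556 Mbps × 6360 s = 28976.2 Mb
documentary: 14.896 Mbps × 5820 s = 86694.7 Mb
Total: 133693.4 Mb = 16711.7 MB.
At 40 Mbps: 133693.4 / 40 = 3342 s ≈ 55.7 minutes.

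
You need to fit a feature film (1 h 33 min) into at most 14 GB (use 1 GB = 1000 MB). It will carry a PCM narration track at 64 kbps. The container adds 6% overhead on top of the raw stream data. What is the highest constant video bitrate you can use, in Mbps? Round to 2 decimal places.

Budget: 14 GB = 112000.0 Mb.
Stream payload after overhead: 112000.0 / 1.06 = 105660.4 Mb.
1 h 33 min = 93 min = 5580 s
Total bitrate budget: 105660.4 Mb / 5580 s = 18.936 Mbps.
Audio: 64 kbps = 0.064 Mbps.
Video: 18.936 − 0.064 = 18.872 Mbps.

18.87 Mbps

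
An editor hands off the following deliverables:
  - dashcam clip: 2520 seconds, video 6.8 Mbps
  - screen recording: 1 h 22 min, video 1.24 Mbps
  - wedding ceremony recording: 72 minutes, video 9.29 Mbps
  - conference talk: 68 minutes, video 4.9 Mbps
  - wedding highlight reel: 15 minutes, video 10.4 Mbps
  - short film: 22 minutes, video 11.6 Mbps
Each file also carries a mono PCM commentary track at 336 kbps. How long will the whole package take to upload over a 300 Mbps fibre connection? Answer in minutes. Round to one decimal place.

Audio: 336 kbps = 0.336 Mbps.
dashcam clip: 7.136 Mbps × 2520 s = 17982.7 Mb
screen recording: 1.576 Mbps × 4920 s = 7753.9 Mb
wedding ceremony recording: 9.626 Mbps × 4320 s = 41584.3 Mb
conference talk: 5.236 Mbps × 4080 s = 21362.9 Mb
wedding highlight reel: 10.736 Mbps × 900 s = 9662.4 Mb
short film: 11.936 Mbps × 1320 s = 15755.5 Mb
Total: 114101.8 Mb = 14262.7 MB.
At 300 Mbps: 114101.8 / 300 = 380 s ≈ 6.34 minutes.

6.3 minutes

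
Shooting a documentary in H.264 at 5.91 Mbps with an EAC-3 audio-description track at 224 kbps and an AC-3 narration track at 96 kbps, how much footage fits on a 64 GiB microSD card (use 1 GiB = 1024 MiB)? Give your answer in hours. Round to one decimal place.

Audio total: 224 + 96 = 320 kbps = 0.320 Mbps.
Total bitrate: 5.91 + 0.320 = 6.230 Mbps.
Capacity: 64 GiB = 549,756 Mb.
Recording time: 549,756 / 6.230 = 88,243 s ≈ 24.5 hours.

24.5 hours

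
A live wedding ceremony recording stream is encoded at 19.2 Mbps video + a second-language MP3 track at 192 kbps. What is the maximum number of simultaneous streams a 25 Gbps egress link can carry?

Audio: 192 kbps = 0.192 Mbps.
Per-viewer media rate: 19.392 Mbps.
25 Gbps = 25,000 Mbps; 25,000 / 19.392 = 1289.19 → 1289 viewers.

1289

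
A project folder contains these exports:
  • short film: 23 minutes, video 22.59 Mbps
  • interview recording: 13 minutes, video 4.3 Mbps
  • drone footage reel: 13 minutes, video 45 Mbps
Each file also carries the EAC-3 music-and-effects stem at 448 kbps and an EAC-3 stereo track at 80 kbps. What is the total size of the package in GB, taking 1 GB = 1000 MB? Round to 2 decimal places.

8.90 GB

Audio total: 448 + 80 = 528 kbps = 0.528 Mbps.
short film: 23.118 Mbps × 1380 s = 31902.8 Mb
interview recording: 4.828 Mbps × 780 s = 3765.8 Mb
drone footage reel: 45.528 Mbps × 780 s = 35511.8 Mb
Total: 71180.5 Mb = 8897.6 MB.
= 8.898 GB.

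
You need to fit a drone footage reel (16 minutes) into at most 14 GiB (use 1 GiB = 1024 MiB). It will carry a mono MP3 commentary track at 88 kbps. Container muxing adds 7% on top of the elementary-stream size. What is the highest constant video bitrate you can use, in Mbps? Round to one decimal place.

117.0 Mbps

Budget: 14 GiB = 120259.1 Mb.
Stream payload after overhead: 120259.1 / 1.07 = 112391.7 Mb.
16 min = 960 s
Total bitrate budget: 112391.7 Mb / 960 s = 117.075 Mbps.
Audio: 88 kbps = 0.088 Mbps.
Video: 117.075 − 0.088 = 116.987 Mbps.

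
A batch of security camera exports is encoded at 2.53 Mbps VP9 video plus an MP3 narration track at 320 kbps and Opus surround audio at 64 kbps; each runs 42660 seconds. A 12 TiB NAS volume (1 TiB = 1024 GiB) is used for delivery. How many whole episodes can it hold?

Audio total: 320 + 64 = 384 kbps = 0.384 Mbps.
Total bitrate: 2.914 Mbps.
Per item: 2.914 Mbps × 42660 s = 124,311 Mb = 15,539 MB.
Capacity: 12 TiB = 105,553,116 Mb; 849.10 items → 849 complete.

849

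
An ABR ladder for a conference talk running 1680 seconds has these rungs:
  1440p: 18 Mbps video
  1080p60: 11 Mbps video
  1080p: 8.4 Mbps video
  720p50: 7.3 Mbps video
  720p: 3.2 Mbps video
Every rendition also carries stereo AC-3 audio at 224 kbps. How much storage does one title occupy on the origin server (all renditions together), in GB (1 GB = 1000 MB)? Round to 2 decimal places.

Audio: 224 kbps = 0.224 Mbps.
Sum of rendition bitrates: (18+0.224) + (11+0.224) + (8.4+0.224) + (7.3+0.224) + (3.2+0.224) = 49.020 Mbps.
× 1680 s = 82,354 Mb = 10,294 MB = 10.29 GB.

10.29 GB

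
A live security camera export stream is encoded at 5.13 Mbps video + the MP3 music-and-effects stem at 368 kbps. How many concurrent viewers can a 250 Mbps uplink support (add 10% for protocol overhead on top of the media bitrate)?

Audio: 368 kbps = 0.368 Mbps.
Per-viewer media rate: 5.498 Mbps.
On the wire with 10% overhead: 6.048 Mbps.
250 Mbps = 250.0 Mbps; 250.0 / 6.048 = 41.34 → 41 viewers.

41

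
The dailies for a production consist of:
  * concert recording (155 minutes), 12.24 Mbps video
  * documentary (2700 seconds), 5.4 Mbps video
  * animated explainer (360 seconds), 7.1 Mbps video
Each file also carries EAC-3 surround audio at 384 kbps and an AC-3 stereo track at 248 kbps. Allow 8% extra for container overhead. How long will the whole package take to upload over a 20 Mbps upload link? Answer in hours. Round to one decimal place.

2.1 hours

Audio total: 384 + 248 = 632 kbps = 0.632 Mbps.
concert recording: 12.872 Mbps × 9300 s × 1.08 = 129286.4 Mb
documentary: 6.032 Mbps × 2700 s × 1.08 = 17589.3 Mb
animated explainer: 7.732 Mbps × 360 s × 1.08 = 3006.2 Mb
Total: 149881.9 Mb = 18735.2 MB.
At 20 Mbps: 149881.9 / 20 = 7494 s ≈ 2.08 hours.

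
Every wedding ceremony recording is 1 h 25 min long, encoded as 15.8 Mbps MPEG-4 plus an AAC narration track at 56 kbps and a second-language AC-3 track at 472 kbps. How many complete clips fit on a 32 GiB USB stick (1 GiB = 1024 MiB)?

3

1 h 25 min = 85 min = 5100 s
Audio total: 56 + 472 = 528 kbps = 0.528 Mbps.
Total bitrate: 16.328 Mbps.
Per item: 16.328 Mbps × 5100 s = 83,273 Mb = 10,409 MB.
Capacity: 32 GiB = 274,878 Mb; 3.30 items → 3 complete.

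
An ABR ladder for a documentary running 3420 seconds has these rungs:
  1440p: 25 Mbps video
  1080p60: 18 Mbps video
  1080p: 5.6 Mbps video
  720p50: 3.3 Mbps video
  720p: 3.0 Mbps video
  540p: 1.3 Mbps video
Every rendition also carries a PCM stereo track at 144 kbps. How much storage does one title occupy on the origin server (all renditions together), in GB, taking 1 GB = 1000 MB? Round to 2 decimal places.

Audio: 144 kbps = 0.144 Mbps.
Sum of rendition bitrates: (25+0.144) + (18+0.144) + (5.6+0.144) + (3.3+0.144) + (3.0+0.144) + (1.3+0.144) = 57.064 Mbps.
× 3420 s = 195,159 Mb = 24,395 MB = 24.39 GB.

24.39 GB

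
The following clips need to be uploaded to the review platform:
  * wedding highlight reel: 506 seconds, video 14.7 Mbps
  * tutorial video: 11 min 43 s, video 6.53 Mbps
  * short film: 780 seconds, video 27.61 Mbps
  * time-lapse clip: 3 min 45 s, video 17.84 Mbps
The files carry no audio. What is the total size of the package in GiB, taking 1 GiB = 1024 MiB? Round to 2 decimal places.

wedding highlight reel: 14.700 Mbps × 506 s = 7438.2 Mb
tutorial video: 6.530 Mbps × 703 s = 4590.6 Mb
short film: 27.610 Mbps × 780 s = 21535.8 Mb
time-lapse clip: 17.840 Mbps × 225 s = 4014.0 Mb
Total: 37578.6 Mb = 4697.3 MB.
= 4.375 GiB.

4.37 GiB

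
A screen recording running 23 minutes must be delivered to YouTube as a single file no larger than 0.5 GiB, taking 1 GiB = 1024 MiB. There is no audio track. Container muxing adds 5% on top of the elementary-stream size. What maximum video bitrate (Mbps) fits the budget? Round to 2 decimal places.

2.96 Mbps

Budget: 0.5 GiB = 4295.0 Mb.
Stream payload after overhead: 4295.0 / 1.05 = 4090.4 Mb.
23 min = 1380 s
Total bitrate budget: 4090.4 Mb / 1380 s = 2.964 Mbps.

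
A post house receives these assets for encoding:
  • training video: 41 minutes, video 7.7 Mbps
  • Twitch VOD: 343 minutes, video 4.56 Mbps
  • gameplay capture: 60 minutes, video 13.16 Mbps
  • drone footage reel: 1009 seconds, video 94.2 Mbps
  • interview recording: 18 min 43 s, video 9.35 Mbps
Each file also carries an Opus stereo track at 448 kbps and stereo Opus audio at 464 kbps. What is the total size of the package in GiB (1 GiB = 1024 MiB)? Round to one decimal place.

Audio total: 448 + 464 = 912 kbps = 0.912 Mbps.
training video: 8.612 Mbps × 2460 s = 21185.5 Mb
Twitch VOD: 5.472 Mbps × 20580 s = 112613.8 Mb
gameplay capture: 14.072 Mbps × 3600 s = 50659.2 Mb
drone footage reel: 95.112 Mbps × 1009 s = 95968.0 Mb
interview recording: 10.262 Mbps × 1123 s = 11524.2 Mb
Total: 291950.7 Mb = 36493.8 MB.
= 33.99 GiB.

34.0 GiB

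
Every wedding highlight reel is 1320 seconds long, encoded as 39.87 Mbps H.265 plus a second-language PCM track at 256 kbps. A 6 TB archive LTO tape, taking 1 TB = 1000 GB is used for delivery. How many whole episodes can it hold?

906

Audio: 256 kbps = 0.256 Mbps.
Total bitrate: 40.126 Mbps.
Per item: 40.126 Mbps × 1320 s = 52,966 Mb = 6,621 MB.
Capacity: 6 TB = 48,000,000 Mb; 906.24 items → 906 complete.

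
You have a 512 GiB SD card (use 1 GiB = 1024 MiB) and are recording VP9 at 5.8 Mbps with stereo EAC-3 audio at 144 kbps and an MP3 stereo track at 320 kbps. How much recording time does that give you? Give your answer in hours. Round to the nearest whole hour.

Audio total: 144 + 320 = 464 kbps = 0.464 Mbps.
Total bitrate: 5.8 + 0.464 = 6.264 Mbps.
Capacity: 512 GiB = 4,398,047 Mb.
Recording time: 4,398,047 / 6.264 = 702,115 s ≈ 195 hours.

195 hours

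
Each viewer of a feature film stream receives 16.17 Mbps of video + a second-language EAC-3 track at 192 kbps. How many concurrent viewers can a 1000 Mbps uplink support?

61

Audio: 192 kbps = 0.192 Mbps.
Per-viewer media rate: 16.362 Mbps.
1000 Mbps = 1,000 Mbps; 1,000 / 16.362 = 61.12 → 61 viewers.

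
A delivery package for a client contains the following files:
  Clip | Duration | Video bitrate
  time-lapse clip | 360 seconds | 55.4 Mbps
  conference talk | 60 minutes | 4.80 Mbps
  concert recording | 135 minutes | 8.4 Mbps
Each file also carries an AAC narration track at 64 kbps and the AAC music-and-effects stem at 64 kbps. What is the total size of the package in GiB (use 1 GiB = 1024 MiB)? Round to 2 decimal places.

Audio total: 64 + 64 = 128 kbps = 0.128 Mbps.
time-lapse clip: 55.528 Mbps × 360 s = 19990.1 Mb
conference talk: 4.928 Mbps × 3600 s = 17740.8 Mb
concert recording: 8.528 Mbps × 8100 s = 69076.8 Mb
Total: 106807.7 Mb = 13351.0 MB.
= 12.43 GiB.

12.43 GiB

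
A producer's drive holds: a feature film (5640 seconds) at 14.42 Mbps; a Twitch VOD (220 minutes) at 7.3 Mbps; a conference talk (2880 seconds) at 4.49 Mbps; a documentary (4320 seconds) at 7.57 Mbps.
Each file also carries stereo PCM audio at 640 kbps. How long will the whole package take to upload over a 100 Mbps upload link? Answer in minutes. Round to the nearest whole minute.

40 minutes

Audio: 640 kbps = 0.640 Mbps.
feature film: 15.060 Mbps × 5640 s = 84938.4 Mb
Twitch VOD: 7.940 Mbps × 13200 s = 104808.0 Mb
conference talk: 5.130 Mbps × 2880 s = 14774.4 Mb
documentary: 8.210 Mbps × 4320 s = 35467.2 Mb
Total: 239988.0 Mb = 29998.5 MB.
At 100 Mbps: 239988.0 / 100 = 2400 s ≈ 40 minutes.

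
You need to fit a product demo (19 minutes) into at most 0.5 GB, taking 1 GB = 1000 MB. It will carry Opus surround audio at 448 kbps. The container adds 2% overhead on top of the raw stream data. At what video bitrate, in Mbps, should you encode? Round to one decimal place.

Budget: 0.5 GB = 4000.0 Mb.
Stream payload after overhead: 4000.0 / 1.02 = 3921.6 Mb.
19 min = 1140 s
Total bitrate budget: 3921.6 Mb / 1140 s = 3.440 Mbps.
Audio: 448 kbps = 0.448 Mbps.
Video: 3.440 − 0.448 = 2.992 Mbps.

3.0 Mbps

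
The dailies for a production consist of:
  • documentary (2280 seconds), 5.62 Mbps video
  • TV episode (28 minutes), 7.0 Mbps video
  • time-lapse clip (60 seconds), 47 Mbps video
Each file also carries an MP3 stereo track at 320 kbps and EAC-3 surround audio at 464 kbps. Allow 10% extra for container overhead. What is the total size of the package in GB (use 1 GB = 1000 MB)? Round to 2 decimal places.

Audio total: 320 + 464 = 784 kbps = 0.784 Mbps.
documentary: 6.404 Mbps × 2280 s × 1.10 = 16061.2 Mb
TV episode: 7.784 Mbps × 1680 s × 1.10 = 14384.8 Mb
time-lapse clip: 47.784 Mbps × 60 s × 1.10 = 3153.7 Mb
Total: 33599.8 Mb = 4200.0 MB.
= 4.200 GB.

4.20 GB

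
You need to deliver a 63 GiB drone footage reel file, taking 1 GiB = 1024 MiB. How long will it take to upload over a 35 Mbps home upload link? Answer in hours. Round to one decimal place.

4.3 hours

File: 63 GiB = 541165.9 Mb.
At 35 Mbps: 541165.9 / 35 = 15461.9 s ≈ 4.29 hours.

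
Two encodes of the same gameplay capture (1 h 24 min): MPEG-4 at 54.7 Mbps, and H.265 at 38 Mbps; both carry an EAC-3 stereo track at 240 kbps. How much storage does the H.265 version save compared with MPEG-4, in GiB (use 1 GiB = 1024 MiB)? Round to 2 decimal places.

9.80 GiB

1 h 24 min = 84 min = 5040 s
Audio: 240 kbps = 0.240 Mbps.
MPEG-4: 54.940 Mbps × 5040 s = 276897.6 Mb = 32.235 GiB.
H.265: 38.240 Mbps × 5040 s = 192729.6 Mb = 22.437 GiB.
Saving: 32.235 − 22.437 = 9.798 GiB.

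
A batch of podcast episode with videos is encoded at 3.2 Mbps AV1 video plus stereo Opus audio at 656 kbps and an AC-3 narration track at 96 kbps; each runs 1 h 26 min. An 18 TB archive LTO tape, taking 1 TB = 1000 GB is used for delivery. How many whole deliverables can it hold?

7061

1 h 26 min = 86 min = 5160 s
Audio total: 656 + 96 = 752 kbps = 0.752 Mbps.
Total bitrate: 3.952 Mbps.
Per item: 3.952 Mbps × 5160 s = 20,392 Mb = 2,549 MB.
Capacity: 18 TB = 144,000,000 Mb; 7061.48 items → 7061 complete.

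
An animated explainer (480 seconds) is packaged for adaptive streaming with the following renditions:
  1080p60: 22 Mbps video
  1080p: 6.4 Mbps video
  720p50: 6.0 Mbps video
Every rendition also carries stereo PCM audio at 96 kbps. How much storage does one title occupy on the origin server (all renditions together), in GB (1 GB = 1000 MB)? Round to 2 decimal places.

2.08 GB

Audio: 96 kbps = 0.096 Mbps.
Sum of rendition bitrates: (22+0.096) + (6.4+0.096) + (6.0+0.096) = 34.688 Mbps.
× 480 s = 16,650 Mb = 2,081 MB = 2.081 GB.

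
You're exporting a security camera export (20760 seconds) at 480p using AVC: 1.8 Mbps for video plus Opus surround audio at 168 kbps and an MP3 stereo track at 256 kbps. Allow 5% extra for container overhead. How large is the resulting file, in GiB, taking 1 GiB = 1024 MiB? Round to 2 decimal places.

5.64 GiB

Audio total: 168 + 256 = 424 kbps = 0.424 Mbps.
Total bitrate: 1.8 + 0.424 = 2.224 Mbps.
Stream data: 2.224 Mbps × 20760 s = 46170.2 Mb.
With 5% container overhead: ×1.05.
48,479 Mb = 6,059,844,000 bytes ÷ 1,073,741,824 = 5.644 GiB.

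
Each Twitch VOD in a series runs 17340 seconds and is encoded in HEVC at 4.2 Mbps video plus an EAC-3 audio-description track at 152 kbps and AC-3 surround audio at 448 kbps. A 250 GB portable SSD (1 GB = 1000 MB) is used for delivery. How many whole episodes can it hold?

Audio total: 152 + 448 = 600 kbps = 0.600 Mbps.
Total bitrate: 4.800 Mbps.
Per item: 4.800 Mbps × 17340 s = 83,232 Mb = 10,404 MB.
Capacity: 250 GB = 2,000,000 Mb; 24.03 items → 24 complete.

24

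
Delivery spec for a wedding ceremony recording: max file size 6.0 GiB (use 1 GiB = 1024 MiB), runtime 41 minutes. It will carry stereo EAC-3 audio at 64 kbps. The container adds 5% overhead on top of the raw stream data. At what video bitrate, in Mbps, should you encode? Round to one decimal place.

Budget: 6.0 GiB = 51539.6 Mb.
Stream payload after overhead: 51539.6 / 1.05 = 49085.3 Mb.
41 min = 2460 s
Total bitrate budget: 49085.3 Mb / 2460 s = 19.953 Mbps.
Audio: 64 kbps = 0.064 Mbps.
Video: 19.953 − 0.064 = 19.889 Mbps.

19.9 Mbps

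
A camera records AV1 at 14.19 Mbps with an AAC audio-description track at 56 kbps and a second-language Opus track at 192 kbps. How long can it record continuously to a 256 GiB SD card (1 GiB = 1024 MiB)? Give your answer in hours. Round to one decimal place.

42.3 hours

Audio total: 56 + 192 = 248 kbps = 0.248 Mbps.
Total bitrate: 14.19 + 0.248 = 14.438 Mbps.
Capacity: 256 GiB = 2,199,023 Mb.
Recording time: 2,199,023 / 14.438 = 152,308 s ≈ 42.3 hours.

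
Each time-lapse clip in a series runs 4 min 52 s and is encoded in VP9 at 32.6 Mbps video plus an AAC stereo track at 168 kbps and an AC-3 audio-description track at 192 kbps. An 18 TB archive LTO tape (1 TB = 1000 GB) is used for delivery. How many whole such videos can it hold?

14962

4 min 52 s = 292 s
Audio total: 168 + 192 = 360 kbps = 0.360 Mbps.
Total bitrate: 32.960 Mbps.
Per item: 32.960 Mbps × 292 s = 9,624 Mb = 1,203 MB.
Capacity: 18 TB = 144,000,000 Mb; 14962.10 items → 14962 complete.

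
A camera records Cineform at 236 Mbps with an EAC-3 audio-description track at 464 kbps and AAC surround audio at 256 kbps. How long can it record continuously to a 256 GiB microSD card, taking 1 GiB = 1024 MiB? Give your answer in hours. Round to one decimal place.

2.6 hours

Audio total: 464 + 256 = 720 kbps = 0.720 Mbps.
Total bitrate: 236 + 0.720 = 236.720 Mbps.
Capacity: 256 GiB = 2,199,023 Mb.
Recording time: 2,199,023 / 236.720 = 9,290 s ≈ 2.58 hours.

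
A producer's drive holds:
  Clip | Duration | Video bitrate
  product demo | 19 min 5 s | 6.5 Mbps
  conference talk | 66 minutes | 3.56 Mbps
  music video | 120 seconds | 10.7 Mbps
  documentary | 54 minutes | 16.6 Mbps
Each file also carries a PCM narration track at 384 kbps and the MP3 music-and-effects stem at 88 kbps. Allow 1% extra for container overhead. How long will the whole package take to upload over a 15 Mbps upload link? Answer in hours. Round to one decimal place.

Audio total: 384 + 88 = 472 kbps = 0.472 Mbps.
product demo: 6.972 Mbps × 1145 s × 1.01 = 8062.8 Mb
conference talk: 4.032 Mbps × 3960 s × 1.01 = 16126.4 Mb
music video: 11.172 Mbps × 120 s × 1.01 = 1354.0 Mb
documentary: 17.072 Mbps × 3240 s × 1.01 = 55866.4 Mb
Total: 81409.6 Mb = 10176.2 MB.
At 15 Mbps: 81409.6 / 15 = 5427 s ≈ 1.51 hours.

1.5 hours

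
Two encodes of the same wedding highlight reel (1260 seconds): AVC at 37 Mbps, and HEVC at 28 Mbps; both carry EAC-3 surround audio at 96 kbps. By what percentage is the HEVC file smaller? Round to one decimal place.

Audio: 96 kbps = 0.096 Mbps.
AVC: 37.096 Mbps × 1260 s = 46741.0 Mb = 5.843 GB.
HEVC: 28.096 Mbps × 1260 s = 35401.0 Mb = 4.425 GB.
Reduction: (1 − 4.425/5.843) × 100 = 24.26%.

24.3%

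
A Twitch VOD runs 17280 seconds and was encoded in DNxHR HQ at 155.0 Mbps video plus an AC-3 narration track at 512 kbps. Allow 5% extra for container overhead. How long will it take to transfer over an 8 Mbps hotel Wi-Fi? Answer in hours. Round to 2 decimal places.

97.97 hours

Audio: 512 kbps = 0.512 Mbps.
Total bitrate: 155.512 Mbps.
File: 155.512 Mbps × 17280 s = 2687247.4 Mb.
With 5% container overhead: ×1.05. → 2821609.7 Mb.
At 8 Mbps: 2821609.7 / 8 = 352701.2 s ≈ 98 hours.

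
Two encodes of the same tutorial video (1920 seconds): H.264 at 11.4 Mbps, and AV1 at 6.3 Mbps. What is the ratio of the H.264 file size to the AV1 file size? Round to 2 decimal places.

1.81

H.264: 11.400 Mbps × 1920 s = 21888.0 Mb = 2.548 GiB.
AV1: 6.300 Mbps × 1920 s = 12096.0 Mb = 1.408 GiB.
Ratio: 2.548 / 1.408 = 1.810.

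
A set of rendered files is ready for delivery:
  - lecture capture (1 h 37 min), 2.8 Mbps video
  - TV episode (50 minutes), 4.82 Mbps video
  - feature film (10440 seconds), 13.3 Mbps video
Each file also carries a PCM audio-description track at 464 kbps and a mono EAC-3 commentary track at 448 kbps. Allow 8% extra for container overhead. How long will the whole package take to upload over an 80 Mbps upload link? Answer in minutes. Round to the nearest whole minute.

Audio total: 464 + 448 = 912 kbps = 0.912 Mbps.
lecture capture: 3.712 Mbps × 5820 s × 1.08 = 23332.1 Mb
TV episode: 5.732 Mbps × 3000 s × 1.08 = 18571.7 Mb
feature film: 14.212 Mbps × 10440 s × 1.08 = 160243.1 Mb
Total: 202147.0 Mb = 25268.4 MB.
At 80 Mbps: 202147.0 / 80 = 2527 s ≈ 42.1 minutes.

42 minutes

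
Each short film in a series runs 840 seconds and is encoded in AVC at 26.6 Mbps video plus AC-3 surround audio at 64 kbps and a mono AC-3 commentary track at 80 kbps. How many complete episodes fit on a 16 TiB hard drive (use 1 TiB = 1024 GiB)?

6264

Audio total: 64 + 80 = 144 kbps = 0.144 Mbps.
Total bitrate: 26.744 Mbps.
Per item: 26.744 Mbps × 840 s = 22,465 Mb = 2,808 MB.
Capacity: 16 TiB = 140,737,488 Mb; 6264.76 items → 6264 complete.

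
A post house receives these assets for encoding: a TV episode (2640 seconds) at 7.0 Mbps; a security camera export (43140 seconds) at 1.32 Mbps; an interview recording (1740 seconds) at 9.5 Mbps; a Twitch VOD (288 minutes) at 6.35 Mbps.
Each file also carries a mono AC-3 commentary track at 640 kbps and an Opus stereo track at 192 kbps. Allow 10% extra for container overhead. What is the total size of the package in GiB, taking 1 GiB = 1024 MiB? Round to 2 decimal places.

Audio total: 640 + 192 = 832 kbps = 0.832 Mbps.
TV episode: 7.832 Mbps × 2640 s × 1.10 = 22744.1 Mb
security camera export: 2.152 Mbps × 43140 s × 1.10 = 102121.0 Mb
interview recording: 10.332 Mbps × 1740 s × 1.10 = 19775.4 Mb
Twitch VOD: 7.182 Mbps × 17280 s × 1.10 = 136515.5 Mb
Total: 281156.0 Mb = 35144.5 MB.
= 32.73 GiB.

32.73 GiB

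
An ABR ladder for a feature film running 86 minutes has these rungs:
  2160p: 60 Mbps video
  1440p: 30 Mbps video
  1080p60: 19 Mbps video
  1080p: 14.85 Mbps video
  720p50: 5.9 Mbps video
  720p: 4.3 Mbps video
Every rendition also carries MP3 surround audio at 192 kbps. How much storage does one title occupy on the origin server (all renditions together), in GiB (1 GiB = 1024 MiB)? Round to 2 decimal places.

86 min = 5160 s
Audio: 192 kbps = 0.192 Mbps.
Sum of rendition bitrates: (60+0.192) + (30+0.192) + (19+0.192) + (14.85+0.192) + (5.9+0.192) + (4.3+0.192) = 135.202 Mbps.
× 5160 s = 697,642 Mb = 87,205 MB = 81.22 GiB.

81.22 GiB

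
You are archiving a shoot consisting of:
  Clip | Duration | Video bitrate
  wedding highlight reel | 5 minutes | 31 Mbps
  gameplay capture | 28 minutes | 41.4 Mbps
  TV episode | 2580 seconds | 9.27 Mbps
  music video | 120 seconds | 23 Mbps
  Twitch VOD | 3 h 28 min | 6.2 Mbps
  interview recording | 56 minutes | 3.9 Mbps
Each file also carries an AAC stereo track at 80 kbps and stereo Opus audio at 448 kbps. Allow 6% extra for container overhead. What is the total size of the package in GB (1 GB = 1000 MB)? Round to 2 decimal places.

27.41 GB

Audio total: 80 + 448 = 528 kbps = 0.528 Mbps.
wedding highlight reel: 31.528 Mbps × 300 s × 1.06 = 10025.9 Mb
gameplay capture: 41.928 Mbps × 1680 s × 1.06 = 74665.4 Mb
TV episode: 9.798 Mbps × 2580 s × 1.06 = 26795.6 Mb
music video: 23.528 Mbps × 120 s × 1.06 = 2992.8 Mb
Twitch VOD: 6.728 Mbps × 12480 s × 1.06 = 89003.4 Mb
interview recording: 4.428 Mbps × 3360 s × 1.06 = 15770.8 Mb
Total: 219253.7 Mb = 27406.7 MB.
= 27.41 GB.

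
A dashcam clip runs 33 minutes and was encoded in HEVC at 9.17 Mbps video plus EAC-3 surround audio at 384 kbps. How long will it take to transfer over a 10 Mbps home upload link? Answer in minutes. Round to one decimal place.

33 min = 1980 s
Audio: 384 kbps = 0.384 Mbps.
Total bitrate: 9.554 Mbps.
File: 9.554 Mbps × 1980 s = 18916.9 Mb.
At 10 Mbps: 18916.9 / 10 = 1891.7 s ≈ 31.5 minutes.

31.5 minutes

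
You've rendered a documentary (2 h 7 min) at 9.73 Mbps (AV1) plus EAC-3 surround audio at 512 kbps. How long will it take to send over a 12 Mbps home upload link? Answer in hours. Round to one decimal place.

1.8 hours

2 h 7 min = 127 min = 7620 s
Audio: 512 kbps = 0.512 Mbps.
Total bitrate: 10.242 Mbps.
File: 10.242 Mbps × 7620 s = 78044.0 Mb.
At 12 Mbps: 78044.0 / 12 = 6503.7 s ≈ 1.81 hours.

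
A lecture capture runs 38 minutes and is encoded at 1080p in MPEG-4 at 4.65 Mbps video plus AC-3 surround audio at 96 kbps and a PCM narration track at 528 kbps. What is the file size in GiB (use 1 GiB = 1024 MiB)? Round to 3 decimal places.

38 min = 2280 s
Audio total: 96 + 528 = 624 kbps = 0.624 Mbps.
Total bitrate: 4.65 + 0.624 = 5.274 Mbps.
Stream data: 5.274 Mbps × 2280 s = 12024.7 Mb.
12,025 Mb = 1,503,090,000 bytes ÷ 1,073,741,824 = 1.400 GiB.

1.400 GiB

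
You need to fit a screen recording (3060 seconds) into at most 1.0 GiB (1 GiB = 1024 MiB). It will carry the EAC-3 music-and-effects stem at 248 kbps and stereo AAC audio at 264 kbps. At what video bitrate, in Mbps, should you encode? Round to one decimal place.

2.3 Mbps

Budget: 1.0 GiB = 8589.9 Mb.
Total bitrate budget: 8589.9 Mb / 3060 s = 2.807 Mbps.
Audio total: 248 + 264 = 512 kbps = 0.512 Mbps.
Video: 2.807 − 0.512 = 2.295 Mbps.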